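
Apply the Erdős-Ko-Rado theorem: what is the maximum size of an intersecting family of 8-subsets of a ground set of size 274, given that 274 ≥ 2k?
max |F| = C(273, 7) = 20750683437432

The Erdős-Ko-Rado theorem states: for n ≥ 2k, an intersecting family of k-subsets of an n-element set has size at most C(n − 1, k − 1), with equality for 'star' families {A ⊆ [n] : |A| = k, i ∈ A} (fix an element i). For n = 274, k = 8: C(273, 7) = 20750683437432.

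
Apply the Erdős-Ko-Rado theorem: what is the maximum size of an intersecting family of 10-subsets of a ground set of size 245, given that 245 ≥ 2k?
max |F| = C(244, 9) = 7276322244723048

Erdős-Ko-Rado (1961): when n ≥ 2k, max |F| = C(n−1, k−1). The bound is attained by the star {A : i ∈ A} for any fixed i ∈ [n]. Here C(245−1, 10−1) = C(244, 9) = 7276322244723048.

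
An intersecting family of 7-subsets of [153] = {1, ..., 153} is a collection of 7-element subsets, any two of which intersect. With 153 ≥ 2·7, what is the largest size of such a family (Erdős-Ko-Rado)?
max |F| = C(152, 6) = 15500461060

Erdős-Ko-Rado (1961): when n ≥ 2k, max |F| = C(n−1, k−1). The bound is attained by the star {A : i ∈ A} for any fixed i ∈ [n]. Here C(153−1, 7−1) = C(152, 6) = 15500461060.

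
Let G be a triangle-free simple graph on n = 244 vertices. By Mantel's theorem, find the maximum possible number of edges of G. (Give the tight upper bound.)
ex(244, K_3) = ⌊244^2/4⌋ = 14884

Mantel (1907): a triangle-free graph on n vertices has at most ⌊n^2/4⌋ edges, with equality for the complete bipartite graph K_{⌊n/2⌋, ⌈n/2⌉}. For n = 244: ⌊244^2/4⌋ = ⌊59536/4⌋ = 14884. The extremal graph is K_{122, 122}, which has 122·122 = 14884 edges.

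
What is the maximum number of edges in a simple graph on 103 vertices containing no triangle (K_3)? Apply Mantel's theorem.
ex(103, K_3) = ⌊103^2/4⌋ = 2652

Mantel (1907): a triangle-free graph on n vertices has at most ⌊n^2/4⌋ edges, with equality for the complete bipartite graph K_{⌊n/2⌋, ⌈n/2⌉}. For n = 103: ⌊103^2/4⌋ = ⌊10609/4⌋ = 2652. The extremal graph is K_{51, 52}, which has 51·52 = 2652 edges.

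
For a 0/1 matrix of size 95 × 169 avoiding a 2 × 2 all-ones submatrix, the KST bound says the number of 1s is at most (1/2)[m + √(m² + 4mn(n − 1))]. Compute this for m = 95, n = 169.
z(95, 169; 2, 2) ≤ (1/2)[95 + √(95² + 4·95·169·168)] = (1/2)[95 + √10797985] = 1690.5144

Kővári–Sós–Turán: let r_1, ..., r_95 be the row sums and z = Σ r_i the total number of 1s. Each pair of columns can share at most one row with both entries 1 (else a 2×2 all-ones block appears), so Σ_i C(r_i, 2) ≤ C(169, 2) = 14196. By convexity Σ_i C(r_i, 2) ≥ 95·C(z/95, 2) = z(z − 95)/(2·95), giving z² − 95z − 95·169·168 ≤ 0 and hence z ≤ (1/2)[95 + √(9025 + 4·2697240)] = (1/2)[95 + √10797985] ≈ (1/2)(95 + 3286.0288) = 1690.5144.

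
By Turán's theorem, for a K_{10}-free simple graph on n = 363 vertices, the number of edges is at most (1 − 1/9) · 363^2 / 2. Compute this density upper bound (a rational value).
Turán density bound = (8/9) · 363^2/2 = 58564

Turán's theorem: ex(n, K_{r+1}) is achieved by the complete r-partite Turán graph T(n, r) with parts as balanced as possible, and is at most (1 − 1/r) · n^2/2. For r = 9, n = 363: the density bound is (8/9) · 131769/2 = 58564. The integer-valued extremum is e(T(363, 9)) = 58563, which is strictly less than the density bound 58564 since 9 ∤ 363 (the parts of T(363, 9) cannot all be equal).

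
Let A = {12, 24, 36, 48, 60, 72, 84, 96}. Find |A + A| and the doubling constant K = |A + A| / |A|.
K = |A + A| / |A| = 15/8

Enumerate A + A = {a + b : a, b ∈ A}. With |A| = 8, there are |A|^2 = 64 ordered sum pairs; collecting distinct values, A + A = {24, 36, 48, 60, 72, 84, 96, 108, 120, 132, 144, 156, 168, 180, 192}, so |A + A| = 15. Thus K = 15/8. Here |A + A| = 2|A| − 1 = 15, the minimum possible — so K = 15/8 is minimal, which holds iff A is an arithmetic progression.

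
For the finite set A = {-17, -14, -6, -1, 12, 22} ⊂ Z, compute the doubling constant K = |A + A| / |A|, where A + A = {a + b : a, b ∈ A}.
K = |A + A| / |A| = 20/6 = 10/3

Enumerate A + A = {a + b : a, b ∈ A}. With |A| = 6, there are |A|^2 = 36 ordered sum pairs; collecting distinct values, A + A = {-34, -31, -28, -23, -20, -18, -15, -12, -7, -5, -2, 5, 6, 8, 11, 16, 21, 24, 34, 44}, so |A + A| = 20. Thus K = 20/6 = 10/3. For comparison, the minimum possible |A + A| over all 6-element sets is 2·6 − 1 = 11 (so min K = 11/6), attained only by arithmetic progressions.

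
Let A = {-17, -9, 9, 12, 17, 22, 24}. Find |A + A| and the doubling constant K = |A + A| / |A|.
K = |A + A| / |A| = 26/7

Enumerate A + A = {a + b : a, b ∈ A}. With |A| = 7, there are |A|^2 = 49 ordered sum pairs; collecting distinct values, A + A = {-34, -26, -18, -8, -5, 0, 3, 5, 7, 8, 13, 15, 18, 21, 24, 26, 29, 31, 33, 34, 36, 39, 41, 44, 46, 48}, so |A + A| = 26. Thus K = 26/7. For comparison, the minimum possible |A + A| over all 7-element sets is 2·7 − 1 = 13 (so min K = 13/7), attained only by arithmetic progressions.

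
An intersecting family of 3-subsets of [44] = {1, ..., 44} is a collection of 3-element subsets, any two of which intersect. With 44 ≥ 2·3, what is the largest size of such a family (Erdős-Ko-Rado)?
max |F| = C(43, 2) = 903

Erdős-Ko-Rado (1961): when n ≥ 2k, max |F| = C(n−1, k−1). The bound is attained by the star {A : i ∈ A} for any fixed i ∈ [n]. Here C(44−1, 3−1) = C(43, 2) = 903.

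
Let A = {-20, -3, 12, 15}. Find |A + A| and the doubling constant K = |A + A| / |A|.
K = |A + A| / |A| = 10/4 = 5/2

Enumerate A + A = {a + b : a, b ∈ A}. With |A| = 4, there are |A|^2 = 16 ordered sum pairs; collecting distinct values, A + A = {-40, -23, -8, -6, -5, 9, 12, 24, 27, 30}, so |A + A| = 10. Thus K = 10/4 = 5/2. For comparison, the minimum possible |A + A| over all 4-element sets is 2·4 − 1 = 7 (so min K = 7/4), attained only by arithmetic progressions.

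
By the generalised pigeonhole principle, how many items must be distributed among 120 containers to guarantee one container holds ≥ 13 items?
n = (13 − 1)·120 + 1 = 1441

By the generalised pigeonhole principle, to guarantee some box contains ≥ r objects we need more than (r − 1) · k objects total. Threshold: n = (r − 1) · k + 1. With r = 13 and k = 120: n = 12 · 120 + 1 = 1440 + 1 = 1441. For n = 1440 = 12 · 120, we can put exactly 12 objects in every box, avoiding 13 in any single one — so 1441 is tight.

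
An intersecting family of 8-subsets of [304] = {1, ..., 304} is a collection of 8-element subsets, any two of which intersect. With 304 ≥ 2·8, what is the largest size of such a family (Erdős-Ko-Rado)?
max |F| = C(303, 7) = 43386107405355

Erdős-Ko-Rado (1961): when n ≥ 2k, max |F| = C(n−1, k−1). The bound is attained by the star {A : i ∈ A} for any fixed i ∈ [n]. Here C(304−1, 8−1) = C(303, 7) = 43386107405355.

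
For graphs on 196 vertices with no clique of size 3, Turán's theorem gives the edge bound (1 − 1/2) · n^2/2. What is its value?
Turán density bound = (1/2) · 196^2/2 = 9604

Turán's theorem: ex(n, K_{r+1}) is achieved by the complete r-partite Turán graph T(n, r) with parts as balanced as possible, and is at most (1 − 1/r) · n^2/2. For r = 2, n = 196: the density bound is (1/2) · 38416/2 = 9604. Since 2 ∣ 196, the Turán graph T(196, 2) has parts of equal size 98, and its edge count e(T(196, 2)) = 9604 attains the density bound exactly.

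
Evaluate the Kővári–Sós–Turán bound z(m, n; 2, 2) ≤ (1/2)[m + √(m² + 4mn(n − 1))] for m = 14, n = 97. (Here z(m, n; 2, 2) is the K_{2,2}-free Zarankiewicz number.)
z(14, 97; 2, 2) ≤ (1/2)[14 + √(14² + 4·14·97·96)] = (1/2)[14 + √521668] = 368.1329

Kővári–Sós–Turán: let r_1, ..., r_14 be the row sums and z = Σ r_i the total number of 1s. Each pair of columns can share at most one row with both entries 1 (else a 2×2 all-ones block appears), so Σ_i C(r_i, 2) ≤ C(97, 2) = 4656. By convexity Σ_i C(r_i, 2) ≥ 14·C(z/14, 2) = z(z − 14)/(2·14), giving z² − 14z − 14·97·96 ≤ 0 and hence z ≤ (1/2)[14 + √(196 + 4·130368)] = (1/2)[14 + √521668] ≈ (1/2)(14 + 722.2659) = 368.1329.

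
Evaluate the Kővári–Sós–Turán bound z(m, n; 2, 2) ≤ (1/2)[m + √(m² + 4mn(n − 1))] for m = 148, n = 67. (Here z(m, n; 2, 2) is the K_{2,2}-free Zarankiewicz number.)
z(148, 67; 2, 2) ≤ (1/2)[148 + √(148² + 4·148·67·66)] = (1/2)[148 + √2639728] = 886.362

Kővári–Sós–Turán: let r_1, ..., r_148 be the row sums and z = Σ r_i the total number of 1s. Each pair of columns can share at most one row with both entries 1 (else a 2×2 all-ones block appears), so Σ_i C(r_i, 2) ≤ C(67, 2) = 2211. By convexity Σ_i C(r_i, 2) ≥ 148·C(z/148, 2) = z(z − 148)/(2·148), giving z² − 148z − 148·67·66 ≤ 0 and hence z ≤ (1/2)[148 + √(21904 + 4·654456)] = (1/2)[148 + √2639728] ≈ (1/2)(148 + 1624.724) = 886.362.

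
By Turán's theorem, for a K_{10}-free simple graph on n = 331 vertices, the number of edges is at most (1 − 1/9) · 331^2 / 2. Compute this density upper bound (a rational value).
Turán density bound = (8/9) · 331^2/2 = 438244/9 ≈ 48693.7778

Turán's theorem: ex(n, K_{r+1}) is achieved by the complete r-partite Turán graph T(n, r) with parts as balanced as possible, and is at most (1 − 1/r) · n^2/2. For r = 9, n = 331: the density bound is (8/9) · 109561/2 = 438244/9 ≈ 48693.7778. The integer-valued extremum is e(T(331, 9)) = 48693, which is strictly less than the density bound 438244/9 since 9 ∤ 331 (the parts of T(331, 9) cannot all be equal).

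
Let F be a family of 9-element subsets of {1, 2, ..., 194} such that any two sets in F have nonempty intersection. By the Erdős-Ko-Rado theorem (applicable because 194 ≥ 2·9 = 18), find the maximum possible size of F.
max |F| = C(193, 8) = 41219164704168

The Erdős-Ko-Rado theorem states: for n ≥ 2k, an intersecting family of k-subsets of an n-element set has size at most C(n − 1, k − 1), with equality for 'star' families {A ⊆ [n] : |A| = k, i ∈ A} (fix an element i). For n = 194, k = 9: C(193, 8) = 41219164704168.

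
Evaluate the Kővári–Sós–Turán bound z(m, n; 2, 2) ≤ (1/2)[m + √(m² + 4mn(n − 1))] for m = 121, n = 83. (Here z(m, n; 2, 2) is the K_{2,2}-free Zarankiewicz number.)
z(121, 83; 2, 2) ≤ (1/2)[121 + √(121² + 4·121·83·82)] = (1/2)[121 + √3308745] = 969.9978

Kővári–Sós–Turán: let r_1, ..., r_121 be the row sums and z = Σ r_i the total number of 1s. Each pair of columns can share at most one row with both entries 1 (else a 2×2 all-ones block appears), so Σ_i C(r_i, 2) ≤ C(83, 2) = 3403. By convexity Σ_i C(r_i, 2) ≥ 121·C(z/121, 2) = z(z − 121)/(2·121), giving z² − 121z − 121·83·82 ≤ 0 and hence z ≤ (1/2)[121 + √(14641 + 4·823526)] = (1/2)[121 + √3308745] ≈ (1/2)(121 + 1818.9956) = 969.9978.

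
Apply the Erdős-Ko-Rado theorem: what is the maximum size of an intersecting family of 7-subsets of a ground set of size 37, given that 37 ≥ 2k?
max |F| = C(36, 6) = 1947792

The Erdős-Ko-Rado theorem states: for n ≥ 2k, an intersecting family of k-subsets of an n-element set has size at most C(n − 1, k − 1), with equality for 'star' families {A ⊆ [n] : |A| = k, i ∈ A} (fix an element i). For n = 37, k = 7: C(36, 6) = 1947792.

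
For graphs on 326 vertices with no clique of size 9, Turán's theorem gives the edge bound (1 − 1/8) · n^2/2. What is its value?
Turán density bound = (7/8) · 326^2/2 = 185983/4 ≈ 46495.75

Turán's theorem: ex(n, K_{r+1}) is achieved by the complete r-partite Turán graph T(n, r) with parts as balanced as possible, and is at most (1 − 1/r) · n^2/2. For r = 8, n = 326: the density bound is (7/8) · 106276/2 = 185983/4 ≈ 46495.75. The integer-valued extremum is e(T(326, 8)) = 46495, which is strictly less than the density bound 185983/4 since 8 ∤ 326 (the parts of T(326, 8) cannot all be equal).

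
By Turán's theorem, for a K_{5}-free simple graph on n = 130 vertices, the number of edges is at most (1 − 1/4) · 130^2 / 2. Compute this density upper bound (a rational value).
Turán density bound = (3/4) · 130^2/2 = 12675/2 ≈ 6337.5

Turán's theorem: ex(n, K_{r+1}) is achieved by the complete r-partite Turán graph T(n, r) with parts as balanced as possible, and is at most (1 − 1/r) · n^2/2. For r = 4, n = 130: the density bound is (3/4) · 16900/2 = 12675/2 ≈ 6337.5. The integer-valued extremum is e(T(130, 4)) = 6337, which is strictly less than the density bound 12675/2 since 4 ∤ 130 (the parts of T(130, 4) cannot all be equal).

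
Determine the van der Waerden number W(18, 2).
W(18, 2) = 18 + 1 = 19

A 2-term AP is any pair of integers, so a monochromatic 2-AP exists iff some colour is used at least twice. With 18 colours, the colouring i ↦ i on {1, ..., 18} uses each colour once, avoiding any monochromatic pair, so W(18, 2) > 18. For {1, ..., 19}, pigeonhole forces two integers of the same colour, which form a monochromatic 2-AP. Hence W(18, 2) = 19.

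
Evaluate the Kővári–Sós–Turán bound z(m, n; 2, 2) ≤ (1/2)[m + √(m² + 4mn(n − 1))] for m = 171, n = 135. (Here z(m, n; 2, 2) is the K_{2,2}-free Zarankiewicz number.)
z(171, 135; 2, 2) ≤ (1/2)[171 + √(171² + 4·171·135·134)] = (1/2)[171 + √12402801] = 1846.3805

Kővári–Sós–Turán: let r_1, ..., r_171 be the row sums and z = Σ r_i the total number of 1s. Each pair of columns can share at most one row with both entries 1 (else a 2×2 all-ones block appears), so Σ_i C(r_i, 2) ≤ C(135, 2) = 9045. By convexity Σ_i C(r_i, 2) ≥ 171·C(z/171, 2) = z(z − 171)/(2·171), giving z² − 171z − 171·135·134 ≤ 0 and hence z ≤ (1/2)[171 + √(29241 + 4·3093390)] = (1/2)[171 + √12402801] ≈ (1/2)(171 + 3521.7611) = 1846.3805.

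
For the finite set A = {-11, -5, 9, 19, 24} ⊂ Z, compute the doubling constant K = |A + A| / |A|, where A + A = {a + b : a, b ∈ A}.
K = |A + A| / |A| = 15/5 = 3

Enumerate A + A = {a + b : a, b ∈ A}. With |A| = 5, there are |A|^2 = 25 ordered sum pairs; collecting distinct values, A + A = {-22, -16, -10, -2, 4, 8, 13, 14, 18, 19, 28, 33, 38, 43, 48}, so |A + A| = 15. Thus K = 15/5 = 3. For comparison, the minimum possible |A + A| over all 5-element sets is 2·5 − 1 = 9 (so min K = 9/5), attained only by arithmetic progressions.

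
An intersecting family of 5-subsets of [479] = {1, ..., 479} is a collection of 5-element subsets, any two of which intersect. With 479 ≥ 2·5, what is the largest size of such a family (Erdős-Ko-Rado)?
max |F| = C(478, 4) = 2148006525

The Erdős-Ko-Rado theorem states: for n ≥ 2k, an intersecting family of k-subsets of an n-element set has size at most C(n − 1, k − 1), with equality for 'star' families {A ⊆ [n] : |A| = k, i ∈ A} (fix an element i). For n = 479, k = 5: C(478, 4) = 2148006525.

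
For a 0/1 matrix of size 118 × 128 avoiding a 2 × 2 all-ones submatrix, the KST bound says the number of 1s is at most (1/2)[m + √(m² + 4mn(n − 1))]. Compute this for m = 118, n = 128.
z(118, 128; 2, 2) ≤ (1/2)[118 + √(118² + 4·118·128·127)] = (1/2)[118 + √7686756] = 1445.25

Kővári–Sós–Turán: let r_1, ..., r_118 be the row sums and z = Σ r_i the total number of 1s. Each pair of columns can share at most one row with both entries 1 (else a 2×2 all-ones block appears), so Σ_i C(r_i, 2) ≤ C(128, 2) = 8128. By convexity Σ_i C(r_i, 2) ≥ 118·C(z/118, 2) = z(z − 118)/(2·118), giving z² − 118z − 118·128·127 ≤ 0 and hence z ≤ (1/2)[118 + √(13924 + 4·1918208)] = (1/2)[118 + √7686756] ≈ (1/2)(118 + 2772.5) = 1445.25.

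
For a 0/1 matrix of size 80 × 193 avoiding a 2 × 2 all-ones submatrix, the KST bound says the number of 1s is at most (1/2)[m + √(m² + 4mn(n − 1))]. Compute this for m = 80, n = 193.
z(80, 193; 2, 2) ≤ (1/2)[80 + √(80² + 4·80·193·192)] = (1/2)[80 + √11864320] = 1762.2311

Kővári–Sós–Turán: let r_1, ..., r_80 be the row sums and z = Σ r_i the total number of 1s. Each pair of columns can share at most one row with both entries 1 (else a 2×2 all-ones block appears), so Σ_i C(r_i, 2) ≤ C(193, 2) = 18528. By convexity Σ_i C(r_i, 2) ≥ 80·C(z/80, 2) = z(z − 80)/(2·80), giving z² − 80z − 80·193·192 ≤ 0 and hence z ≤ (1/2)[80 + √(6400 + 4·2964480)] = (1/2)[80 + √11864320] ≈ (1/2)(80 + 3444.4622) = 1762.2311.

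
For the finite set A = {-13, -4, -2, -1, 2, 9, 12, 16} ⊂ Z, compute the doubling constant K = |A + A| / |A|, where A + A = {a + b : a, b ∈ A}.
K = |A + A| / |A| = 30/8 = 15/4

Enumerate A + A = {a + b : a, b ∈ A}. With |A| = 8, there are |A|^2 = 64 ordered sum pairs; collecting distinct values, A + A = {-26, -17, -15, -14, -11, -8, -6, -5, -4, -3, -2, -1, 0, 1, 3, 4, 5, 7, 8, 10, 11, 12, 14, 15, 18, 21, 24, 25, 28, 32}, so |A + A| = 30. Thus K = 30/8 = 15/4. For comparison, the minimum possible |A + A| over all 8-element sets is 2·8 − 1 = 15 (so min K = 15/8), attained only by arithmetic progressions.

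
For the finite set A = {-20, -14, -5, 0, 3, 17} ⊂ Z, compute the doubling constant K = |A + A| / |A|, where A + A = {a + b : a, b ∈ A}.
K = |A + A| / |A| = 20/6 = 10/3

Enumerate A + A = {a + b : a, b ∈ A}. With |A| = 6, there are |A|^2 = 36 ordered sum pairs; collecting distinct values, A + A = {-40, -34, -28, -25, -20, -19, -17, -14, -11, -10, -5, -3, -2, 0, 3, 6, 12, 17, 20, 34}, so |A + A| = 20. Thus K = 20/6 = 10/3. For comparison, the minimum possible |A + A| over all 6-element sets is 2·6 − 1 = 11 (so min K = 11/6), attained only by arithmetic progressions.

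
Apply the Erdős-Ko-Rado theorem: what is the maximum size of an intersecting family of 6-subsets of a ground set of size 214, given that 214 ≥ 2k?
max |F| = C(213, 5) = 3484835277

The Erdős-Ko-Rado theorem states: for n ≥ 2k, an intersecting family of k-subsets of an n-element set has size at most C(n − 1, k − 1), with equality for 'star' families {A ⊆ [n] : |A| = k, i ∈ A} (fix an element i). For n = 214, k = 6: C(213, 5) = 3484835277.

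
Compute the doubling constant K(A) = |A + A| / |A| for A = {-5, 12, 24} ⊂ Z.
K = |A + A| / |A| = 6/3 = 2

Enumerate A + A = {a + b : a, b ∈ A}. With |A| = 3, there are |A|^2 = 9 ordered sum pairs; collecting distinct values, A + A = {-10, 7, 19, 24, 36, 48}, so |A + A| = 6. Thus K = 6/3 = 2. For comparison, the minimum possible |A + A| over all 3-element sets is 2·3 − 1 = 5 (so min K = 5/3), attained only by arithmetic progressions.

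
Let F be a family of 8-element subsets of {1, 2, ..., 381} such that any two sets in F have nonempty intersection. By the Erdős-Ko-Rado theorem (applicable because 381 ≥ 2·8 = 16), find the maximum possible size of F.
max |F| = C(380, 7) = 214741575477000

The Erdős-Ko-Rado theorem states: for n ≥ 2k, an intersecting family of k-subsets of an n-element set has size at most C(n − 1, k − 1), with equality for 'star' families {A ⊆ [n] : |A| = k, i ∈ A} (fix an element i). For n = 381, k = 8: C(380, 7) = 214741575477000.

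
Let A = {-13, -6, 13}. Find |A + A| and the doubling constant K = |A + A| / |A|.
K = |A + A| / |A| = 6/3 = 2

Enumerate A + A = {a + b : a, b ∈ A}. With |A| = 3, there are |A|^2 = 9 ordered sum pairs; collecting distinct values, A + A = {-26, -19, -12, 0, 7, 26}, so |A + A| = 6. Thus K = 6/3 = 2. For comparison, the minimum possible |A + A| over all 3-element sets is 2·3 − 1 = 5 (so min K = 5/3), attained only by arithmetic progressions.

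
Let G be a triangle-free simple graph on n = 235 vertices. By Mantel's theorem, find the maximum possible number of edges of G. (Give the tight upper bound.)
ex(235, K_3) = ⌊235^2/4⌋ = 13806

Mantel (1907): a triangle-free graph on n vertices has at most ⌊n^2/4⌋ edges, with equality for the complete bipartite graph K_{⌊n/2⌋, ⌈n/2⌉}. For n = 235: ⌊235^2/4⌋ = ⌊55225/4⌋ = 13806. The extremal graph is K_{117, 118}, which has 117·118 = 13806 edges.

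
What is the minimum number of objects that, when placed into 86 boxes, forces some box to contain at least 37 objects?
n = (37 − 1)·86 + 1 = 3097

By the generalised pigeonhole principle, to guarantee some box contains ≥ r objects we need more than (r − 1) · k objects total. Threshold: n = (r − 1) · k + 1. With r = 37 and k = 86: n = 36 · 86 + 1 = 3096 + 1 = 3097. For n = 3096 = 36 · 86, we can put exactly 36 objects in every box, avoiding 37 in any single one — so 3097 is tight.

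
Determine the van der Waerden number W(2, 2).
W(2, 2) = 2 + 1 = 3

A 2-term AP is any pair of integers, so a monochromatic 2-AP exists iff some colour is used at least twice. With 2 colours, the colouring i ↦ i on {1, ..., 2} uses each colour once, avoiding any monochromatic pair, so W(2, 2) > 2. For {1, ..., 3}, pigeonhole forces two integers of the same colour, which form a monochromatic 2-AP. Hence W(2, 2) = 3.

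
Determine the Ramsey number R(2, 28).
R(2, 28) = 28

R(2, k) = k for all k ≥ 2: in a 2-colouring of K_k, either some edge is red (a red K_2) or all edges are blue (a blue K_k). And K_{27} coloured all-blue has no blue K_28, so R(2, 28) > 27. Hence R(2, 28) = 28.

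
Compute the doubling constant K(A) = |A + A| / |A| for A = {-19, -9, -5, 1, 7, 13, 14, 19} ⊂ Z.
K = |A + A| / |A| = 29/8

Enumerate A + A = {a + b : a, b ∈ A}. With |A| = 8, there are |A|^2 = 64 ordered sum pairs; collecting distinct values, A + A = {-38, -28, -24, -18, -14, -12, -10, -8, -6, -5, -4, -2, 0, 2, 4, 5, 8, 9, 10, 14, 15, 20, 21, 26, 27, 28, 32, 33, 38}, so |A + A| = 29. Thus K = 29/8. For comparison, the minimum possible |A + A| over all 8-element sets is 2·8 − 1 = 15 (so min K = 15/8), attained only by arithmetic progressions.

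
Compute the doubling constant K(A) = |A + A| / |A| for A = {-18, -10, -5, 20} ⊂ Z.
K = |A + A| / |A| = 10/4 = 5/2

Enumerate A + A = {a + b : a, b ∈ A}. With |A| = 4, there are |A|^2 = 16 ordered sum pairs; collecting distinct values, A + A = {-36, -28, -23, -20, -15, -10, 2, 10, 15, 40}, so |A + A| = 10. Thus K = 10/4 = 5/2. For comparison, the minimum possible |A + A| over all 4-element sets is 2·4 − 1 = 7 (so min K = 7/4), attained only by arithmetic progressions.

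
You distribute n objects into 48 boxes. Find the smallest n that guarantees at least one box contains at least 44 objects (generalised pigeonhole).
n = (44 − 1)·48 + 1 = 2065

By the generalised pigeonhole principle, to guarantee some box contains ≥ r objects we need more than (r − 1) · k objects total. Threshold: n = (r − 1) · k + 1. With r = 44 and k = 48: n = 43 · 48 + 1 = 2064 + 1 = 2065. For n = 2064 = 43 · 48, we can put exactly 43 objects in every box, avoiding 44 in any single one — so 2065 is tight.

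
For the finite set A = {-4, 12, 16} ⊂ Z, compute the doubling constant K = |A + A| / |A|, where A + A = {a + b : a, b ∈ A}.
K = |A + A| / |A| = 6/3 = 2

Enumerate A + A = {a + b : a, b ∈ A}. With |A| = 3, there are |A|^2 = 9 ordered sum pairs; collecting distinct values, A + A = {-8, 8, 12, 24, 28, 32}, so |A + A| = 6. Thus K = 6/3 = 2. For comparison, the minimum possible |A + A| over all 3-element sets is 2·3 − 1 = 5 (so min K = 5/3), attained only by arithmetic progressions.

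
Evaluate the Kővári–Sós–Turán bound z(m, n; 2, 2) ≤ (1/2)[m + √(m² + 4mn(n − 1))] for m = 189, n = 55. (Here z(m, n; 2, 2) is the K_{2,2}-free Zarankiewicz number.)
z(189, 55; 2, 2) ≤ (1/2)[189 + √(189² + 4·189·55·54)] = (1/2)[189 + √2281041] = 849.6558

Kővári–Sós–Turán: let r_1, ..., r_189 be the row sums and z = Σ r_i the total number of 1s. Each pair of columns can share at most one row with both entries 1 (else a 2×2 all-ones block appears), so Σ_i C(r_i, 2) ≤ C(55, 2) = 1485. By convexity Σ_i C(r_i, 2) ≥ 189·C(z/189, 2) = z(z − 189)/(2·189), giving z² − 189z − 189·55·54 ≤ 0 and hence z ≤ (1/2)[189 + √(35721 + 4·561330)] = (1/2)[189 + √2281041] ≈ (1/2)(189 + 1510.3116) = 849.6558.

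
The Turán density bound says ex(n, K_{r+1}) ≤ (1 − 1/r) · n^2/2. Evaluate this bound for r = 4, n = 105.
Turán density bound = (3/4) · 105^2/2 = 33075/8 ≈ 4134.375

Turán's theorem: ex(n, K_{r+1}) is achieved by the complete r-partite Turán graph T(n, r) with parts as balanced as possible, and is at most (1 − 1/r) · n^2/2. For r = 4, n = 105: the density bound is (3/4) · 11025/2 = 33075/8 ≈ 4134.375. The integer-valued extremum is e(T(105, 4)) = 4134, which is strictly less than the density bound 33075/8 since 4 ∤ 105 (the parts of T(105, 4) cannot all be equal).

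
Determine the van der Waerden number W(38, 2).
W(38, 2) = 38 + 1 = 39

A 2-term AP is any pair of integers, so a monochromatic 2-AP exists iff some colour is used at least twice. With 38 colours, the colouring i ↦ i on {1, ..., 38} uses each colour once, avoiding any monochromatic pair, so W(38, 2) > 38. For {1, ..., 39}, pigeonhole forces two integers of the same colour, which form a monochromatic 2-AP. Hence W(38, 2) = 39.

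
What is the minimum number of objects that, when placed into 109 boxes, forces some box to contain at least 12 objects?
n = (12 − 1)·109 + 1 = 1200

By the generalised pigeonhole principle, to guarantee some box contains ≥ r objects we need more than (r − 1) · k objects total. Threshold: n = (r − 1) · k + 1. With r = 12 and k = 109: n = 11 · 109 + 1 = 1199 + 1 = 1200. For n = 1199 = 11 · 109, we can put exactly 11 objects in every box, avoiding 12 in any single one — so 1200 is tight.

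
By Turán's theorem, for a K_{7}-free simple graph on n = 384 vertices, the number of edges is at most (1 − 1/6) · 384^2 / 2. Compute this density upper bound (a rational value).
Turán density bound = (5/6) · 384^2/2 = 61440

Turán's theorem: ex(n, K_{r+1}) is achieved by the complete r-partite Turán graph T(n, r) with parts as balanced as possible, and is at most (1 − 1/r) · n^2/2. For r = 6, n = 384: the density bound is (5/6) · 147456/2 = 61440. Since 6 ∣ 384, the Turán graph T(384, 6) has parts of equal size 64, and its edge count e(T(384, 6)) = 61440 attains the density bound exactly.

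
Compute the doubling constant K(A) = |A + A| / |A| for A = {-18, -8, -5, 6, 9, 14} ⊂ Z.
K = |A + A| / |A| = 20/6 = 10/3

Enumerate A + A = {a + b : a, b ∈ A}. With |A| = 6, there are |A|^2 = 36 ordered sum pairs; collecting distinct values, A + A = {-36, -26, -23, -16, -13, -12, -10, -9, -4, -2, 1, 4, 6, 9, 12, 15, 18, 20, 23, 28}, so |A + A| = 20. Thus K = 20/6 = 10/3. For comparison, the minimum possible |A + A| over all 6-element sets is 2·6 − 1 = 11 (so min K = 11/6), attained only by arithmetic progressions.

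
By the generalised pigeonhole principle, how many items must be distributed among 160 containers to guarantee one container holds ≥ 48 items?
n = (48 − 1)·160 + 1 = 7521

By the generalised pigeonhole principle, to guarantee some box contains ≥ r objects we need more than (r − 1) · k objects total. Threshold: n = (r − 1) · k + 1. With r = 48 and k = 160: n = 47 · 160 + 1 = 7520 + 1 = 7521. For n = 7520 = 47 · 160, we can put exactly 47 objects in every box, avoiding 48 in any single one — so 7521 is tight.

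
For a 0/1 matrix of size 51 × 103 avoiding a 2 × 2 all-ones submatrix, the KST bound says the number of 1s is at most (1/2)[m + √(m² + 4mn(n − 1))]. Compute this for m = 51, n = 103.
z(51, 103; 2, 2) ≤ (1/2)[51 + √(51² + 4·51·103·102)] = (1/2)[51 + √2145825] = 757.9317

Kővári–Sós–Turán: let r_1, ..., r_51 be the row sums and z = Σ r_i the total number of 1s. Each pair of columns can share at most one row with both entries 1 (else a 2×2 all-ones block appears), so Σ_i C(r_i, 2) ≤ C(103, 2) = 5253. By convexity Σ_i C(r_i, 2) ≥ 51·C(z/51, 2) = z(z − 51)/(2·51), giving z² − 51z − 51·103·102 ≤ 0 and hence z ≤ (1/2)[51 + √(2601 + 4·535806)] = (1/2)[51 + √2145825] ≈ (1/2)(51 + 1464.8635) = 757.9317.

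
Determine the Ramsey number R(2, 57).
R(2, 57) = 57

R(2, k) = k for all k ≥ 2: in a 2-colouring of K_k, either some edge is red (a red K_2) or all edges are blue (a blue K_k). And K_{56} coloured all-blue has no blue K_57, so R(2, 57) > 56. Hence R(2, 57) = 57.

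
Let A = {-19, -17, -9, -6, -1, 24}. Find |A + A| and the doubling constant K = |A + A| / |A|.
K = |A + A| / |A| = 20/6 = 10/3

Enumerate A + A = {a + b : a, b ∈ A}. With |A| = 6, there are |A|^2 = 36 ordered sum pairs; collecting distinct values, A + A = {-38, -36, -34, -28, -26, -25, -23, -20, -18, -15, -12, -10, -7, -2, 5, 7, 15, 18, 23, 48}, so |A + A| = 20. Thus K = 20/6 = 10/3. For comparison, the minimum possible |A + A| over all 6-element sets is 2·6 − 1 = 11 (so min K = 11/6), attained only by arithmetic progressions.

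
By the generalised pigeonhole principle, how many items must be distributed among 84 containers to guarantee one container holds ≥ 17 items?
n = (17 − 1)·84 + 1 = 1345

By the generalised pigeonhole principle, to guarantee some box contains ≥ r objects we need more than (r − 1) · k objects total. Threshold: n = (r − 1) · k + 1. With r = 17 and k = 84: n = 16 · 84 + 1 = 1344 + 1 = 1345. For n = 1344 = 16 · 84, we can put exactly 16 objects in every box, avoiding 17 in any single one — so 1345 is tight.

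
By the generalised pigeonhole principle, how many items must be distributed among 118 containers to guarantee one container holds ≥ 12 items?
n = (12 − 1)·118 + 1 = 1299

By the generalised pigeonhole principle, to guarantee some box contains ≥ r objects we need more than (r − 1) · k objects total. Threshold: n = (r − 1) · k + 1. With r = 12 and k = 118: n = 11 · 118 + 1 = 1298 + 1 = 1299. For n = 1298 = 11 · 118, we can put exactly 11 objects in every box, avoiding 12 in any single one — so 1299 is tight.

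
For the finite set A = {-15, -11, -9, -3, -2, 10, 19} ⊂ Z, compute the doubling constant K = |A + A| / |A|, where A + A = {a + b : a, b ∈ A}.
K = |A + A| / |A| = 25/7

Enumerate A + A = {a + b : a, b ∈ A}. With |A| = 7, there are |A|^2 = 49 ordered sum pairs; collecting distinct values, A + A = {-30, -26, -24, -22, -20, -18, -17, -14, -13, -12, -11, -6, -5, -4, -1, 1, 4, 7, 8, 10, 16, 17, 20, 29, 38}, so |A + A| = 25. Thus K = 25/7. For comparison, the minimum possible |A + A| over all 7-element sets is 2·7 − 1 = 13 (so min K = 13/7), attained only by arithmetic progressions.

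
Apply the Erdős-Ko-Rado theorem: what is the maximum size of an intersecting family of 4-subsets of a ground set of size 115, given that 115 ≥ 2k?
max |F| = C(114, 3) = 240464

Erdős-Ko-Rado (1961): when n ≥ 2k, max |F| = C(n−1, k−1). The bound is attained by the star {A : i ∈ A} for any fixed i ∈ [n]. Here C(115−1, 4−1) = C(114, 3) = 240464.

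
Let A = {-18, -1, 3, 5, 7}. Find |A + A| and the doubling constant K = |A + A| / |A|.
K = |A + A| / |A| = 13/5

Enumerate A + A = {a + b : a, b ∈ A}. With |A| = 5, there are |A|^2 = 25 ordered sum pairs; collecting distinct values, A + A = {-36, -19, -15, -13, -11, -2, 2, 4, 6, 8, 10, 12, 14}, so |A + A| = 13. Thus K = 13/5. For comparison, the minimum possible |A + A| over all 5-element sets is 2·5 − 1 = 9 (so min K = 9/5), attained only by arithmetic progressions.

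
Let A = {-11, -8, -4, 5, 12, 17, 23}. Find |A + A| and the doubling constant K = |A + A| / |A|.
K = |A + A| / |A| = 27/7

Enumerate A + A = {a + b : a, b ∈ A}. With |A| = 7, there are |A|^2 = 49 ordered sum pairs; collecting distinct values, A + A = {-22, -19, -16, -15, -12, -8, -6, -3, 1, 4, 6, 8, 9, 10, 12, 13, 15, 17, 19, 22, 24, 28, 29, 34, 35, 40, 46}, so |A + A| = 27. Thus K = 27/7. For comparison, the minimum possible |A + A| over all 7-element sets is 2·7 − 1 = 13 (so min K = 13/7), attained only by arithmetic progressions.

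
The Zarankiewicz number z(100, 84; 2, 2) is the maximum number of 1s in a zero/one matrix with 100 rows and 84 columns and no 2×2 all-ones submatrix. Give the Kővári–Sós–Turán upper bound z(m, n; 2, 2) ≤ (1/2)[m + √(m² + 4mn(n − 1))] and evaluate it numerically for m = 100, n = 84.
z(100, 84; 2, 2) ≤ (1/2)[100 + √(100² + 4·100·84·83)] = (1/2)[100 + √2798800] = 886.4807

Kővári–Sós–Turán: let r_1, ..., r_100 be the row sums and z = Σ r_i the total number of 1s. Each pair of columns can share at most one row with both entries 1 (else a 2×2 all-ones block appears), so Σ_i C(r_i, 2) ≤ C(84, 2) = 3486. By convexity Σ_i C(r_i, 2) ≥ 100·C(z/100, 2) = z(z − 100)/(2·100), giving z² − 100z − 100·84·83 ≤ 0 and hence z ≤ (1/2)[100 + √(10000 + 4·697200)] = (1/2)[100 + √2798800] ≈ (1/2)(100 + 1672.9614) = 886.4807.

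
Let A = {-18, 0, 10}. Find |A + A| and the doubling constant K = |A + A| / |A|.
K = |A + A| / |A| = 6/3 = 2

Enumerate A + A = {a + b : a, b ∈ A}. With |A| = 3, there are |A|^2 = 9 ordered sum pairs; collecting distinct values, A + A = {-36, -18, -8, 0, 10, 20}, so |A + A| = 6. Thus K = 6/3 = 2. For comparison, the minimum possible |A + A| over all 3-element sets is 2·3 − 1 = 5 (so min K = 5/3), attained only by arithmetic progressions.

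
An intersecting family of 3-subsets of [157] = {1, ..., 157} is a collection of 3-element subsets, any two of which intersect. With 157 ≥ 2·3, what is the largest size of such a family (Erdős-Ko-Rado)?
max |F| = C(156, 2) = 12090

The Erdős-Ko-Rado theorem states: for n ≥ 2k, an intersecting family of k-subsets of an n-element set has size at most C(n − 1, k − 1), with equality for 'star' families {A ⊆ [n] : |A| = k, i ∈ A} (fix an element i). For n = 157, k = 3: C(156, 2) = 12090.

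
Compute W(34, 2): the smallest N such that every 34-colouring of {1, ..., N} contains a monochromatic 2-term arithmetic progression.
W(34, 2) = 34 + 1 = 35

A 2-term AP is any pair of integers, so a monochromatic 2-AP exists iff some colour is used at least twice. With 34 colours, the colouring i ↦ i on {1, ..., 34} uses each colour once, avoiding any monochromatic pair, so W(34, 2) > 34. For {1, ..., 35}, pigeonhole forces two integers of the same colour, which form a monochromatic 2-AP. Hence W(34, 2) = 35.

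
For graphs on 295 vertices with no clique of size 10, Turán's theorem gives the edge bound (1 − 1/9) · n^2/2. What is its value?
Turán density bound = (8/9) · 295^2/2 = 348100/9 ≈ 38677.7778

Turán's theorem: ex(n, K_{r+1}) is achieved by the complete r-partite Turán graph T(n, r) with parts as balanced as possible, and is at most (1 − 1/r) · n^2/2. For r = 9, n = 295: the density bound is (8/9) · 87025/2 = 348100/9 ≈ 38677.7778. The integer-valued extremum is e(T(295, 9)) = 38677, which is strictly less than the density bound 348100/9 since 9 ∤ 295 (the parts of T(295, 9) cannot all be equal).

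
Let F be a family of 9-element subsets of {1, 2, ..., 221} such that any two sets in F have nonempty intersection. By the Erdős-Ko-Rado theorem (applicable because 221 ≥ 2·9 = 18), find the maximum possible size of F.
max |F| = C(220, 8) = 119659749002145

The Erdős-Ko-Rado theorem states: for n ≥ 2k, an intersecting family of k-subsets of an n-element set has size at most C(n − 1, k − 1), with equality for 'star' families {A ⊆ [n] : |A| = k, i ∈ A} (fix an element i). For n = 221, k = 9: C(220, 8) = 119659749002145.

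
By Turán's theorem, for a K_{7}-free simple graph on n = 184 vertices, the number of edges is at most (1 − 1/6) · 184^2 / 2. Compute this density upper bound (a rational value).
Turán density bound = (5/6) · 184^2/2 = 42320/3 ≈ 14106.6667

Turán's theorem: ex(n, K_{r+1}) is achieved by the complete r-partite Turán graph T(n, r) with parts as balanced as possible, and is at most (1 − 1/r) · n^2/2. For r = 6, n = 184: the density bound is (5/6) · 33856/2 = 42320/3 ≈ 14106.6667. The integer-valued extremum is e(T(184, 6)) = 14106, which is strictly less than the density bound 42320/3 since 6 ∤ 184 (the parts of T(184, 6) cannot all be equal).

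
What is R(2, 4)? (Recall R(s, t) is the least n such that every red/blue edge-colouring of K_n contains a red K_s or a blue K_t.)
R(2, 4) = 4

R(2, k) = k for all k ≥ 2: in a 2-colouring of K_k, either some edge is red (a red K_2) or all edges are blue (a blue K_k). And K_{3} coloured all-blue has no blue K_4, so R(2, 4) > 3. Hence R(2, 4) = 4.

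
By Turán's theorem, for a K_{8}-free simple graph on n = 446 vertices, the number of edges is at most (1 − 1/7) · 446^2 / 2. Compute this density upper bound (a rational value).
Turán density bound = (6/7) · 446^2/2 = 596748/7 ≈ 85249.7143

Turán's theorem: ex(n, K_{r+1}) is achieved by the complete r-partite Turán graph T(n, r) with parts as balanced as possible, and is at most (1 − 1/r) · n^2/2. For r = 7, n = 446: the density bound is (6/7) · 198916/2 = 596748/7 ≈ 85249.7143. The integer-valued extremum is e(T(446, 7)) = 85249, which is strictly less than the density bound 596748/7 since 7 ∤ 446 (the parts of T(446, 7) cannot all be equal).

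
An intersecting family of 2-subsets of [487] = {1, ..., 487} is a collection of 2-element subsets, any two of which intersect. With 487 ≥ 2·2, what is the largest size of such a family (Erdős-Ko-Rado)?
max |F| = C(486, 1) = 486

The Erdős-Ko-Rado theorem states: for n ≥ 2k, an intersecting family of k-subsets of an n-element set has size at most C(n − 1, k − 1), with equality for 'star' families {A ⊆ [n] : |A| = k, i ∈ A} (fix an element i). For n = 487, k = 2: C(486, 1) = 486.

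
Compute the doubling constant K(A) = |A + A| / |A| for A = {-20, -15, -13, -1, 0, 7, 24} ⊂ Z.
K = |A + A| / |A| = 27/7

Enumerate A + A = {a + b : a, b ∈ A}. With |A| = 7, there are |A|^2 = 49 ordered sum pairs; collecting distinct values, A + A = {-40, -35, -33, -30, -28, -26, -21, -20, -16, -15, -14, -13, -8, -6, -2, -1, 0, 4, 6, 7, 9, 11, 14, 23, 24, 31, 48}, so |A + A| = 27. Thus K = 27/7. For comparison, the minimum possible |A + A| over all 7-element sets is 2·7 − 1 = 13 (so min K = 13/7), attained only by arithmetic progressions.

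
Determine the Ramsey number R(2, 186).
R(2, 186) = 186

R(2, k) = k for all k ≥ 2: in a 2-colouring of K_k, either some edge is red (a red K_2) or all edges are blue (a blue K_k). And K_{185} coloured all-blue has no blue K_186, so R(2, 186) > 185. Hence R(2, 186) = 186.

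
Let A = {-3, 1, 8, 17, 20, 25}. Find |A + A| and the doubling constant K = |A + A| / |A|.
K = |A + A| / |A| = 21/6 = 7/2

Enumerate A + A = {a + b : a, b ∈ A}. With |A| = 6, there are |A|^2 = 36 ordered sum pairs; collecting distinct values, A + A = {-6, -2, 2, 5, 9, 14, 16, 17, 18, 21, 22, 25, 26, 28, 33, 34, 37, 40, 42, 45, 50}, so |A + A| = 21. Thus K = 21/6 = 7/2. For comparison, the minimum possible |A + A| over all 6-element sets is 2·6 − 1 = 11 (so min K = 11/6), attained only by arithmetic progressions.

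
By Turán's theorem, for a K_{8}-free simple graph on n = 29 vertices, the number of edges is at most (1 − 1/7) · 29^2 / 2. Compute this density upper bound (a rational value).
Turán density bound = (6/7) · 29^2/2 = 2523/7 ≈ 360.4286

Turán's theorem: ex(n, K_{r+1}) is achieved by the complete r-partite Turán graph T(n, r) with parts as balanced as possible, and is at most (1 − 1/r) · n^2/2. For r = 7, n = 29: the density bound is (6/7) · 841/2 = 2523/7 ≈ 360.4286. The integer-valued extremum is e(T(29, 7)) = 360, which is strictly less than the density bound 2523/7 since 7 ∤ 29 (the parts of T(29, 7) cannot all be equal).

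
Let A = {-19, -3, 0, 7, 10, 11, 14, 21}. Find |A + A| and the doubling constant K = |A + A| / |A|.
K = |A + A| / |A| = 29/8

Enumerate A + A = {a + b : a, b ∈ A}. With |A| = 8, there are |A|^2 = 64 ordered sum pairs; collecting distinct values, A + A = {-38, -22, -19, -12, -9, -8, -6, -5, -3, 0, 2, 4, 7, 8, 10, 11, 14, 17, 18, 20, 21, 22, 24, 25, 28, 31, 32, 35, 42}, so |A + A| = 29. Thus K = 29/8. For comparison, the minimum possible |A + A| over all 8-element sets is 2·8 − 1 = 15 (so min K = 15/8), attained only by arithmetic progressions.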